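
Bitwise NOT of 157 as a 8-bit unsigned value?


~0b10011101 = 0b1100010 = 98 (8-bit unsigned)

98


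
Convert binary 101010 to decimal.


101010 in decimal = 42

42


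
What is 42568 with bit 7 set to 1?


42568 | (1 << 7) = 42568 | 128 = 42696

42696


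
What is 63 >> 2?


0b111111 >> 2 = 0b1111 = 15

15


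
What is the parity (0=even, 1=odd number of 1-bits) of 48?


0b110000 has 2 ones => parity 0

0


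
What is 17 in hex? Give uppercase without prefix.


17 = 11 hex

11


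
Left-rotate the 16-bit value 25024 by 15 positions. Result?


Rotate 0b110000111000000 left by 15 (16-bit) = 0b11000011100000 = 12512

12512


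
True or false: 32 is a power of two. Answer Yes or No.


0b100000. Only one bit set => Yes

Yes


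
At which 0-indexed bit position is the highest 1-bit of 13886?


0b11011000111110. Highest set bit at position 13

13


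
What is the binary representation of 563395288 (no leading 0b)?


563395288 = 100001100101001011101011011000 in binary

100001100101001011101011011000


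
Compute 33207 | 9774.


0b1000000110110111 | 0b10011000101110 = 0b1010011110111111 = 42943

42943


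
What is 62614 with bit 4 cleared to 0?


62614 & ~(1 << 4) = 62598

62598


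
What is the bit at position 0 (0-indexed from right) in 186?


0b10111010, position 0 = 0

0


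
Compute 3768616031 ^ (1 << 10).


3768616031 ^ (1 << 10) = 3768616031 ^ 1024 = 3768615007

3768615007


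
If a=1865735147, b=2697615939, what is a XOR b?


1865735147 ^ 2697615939 = 3489563048

3489563048


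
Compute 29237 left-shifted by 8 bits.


0b111001000110101 << 8 = 0b11100100011010100000000 = 7484672

7484672


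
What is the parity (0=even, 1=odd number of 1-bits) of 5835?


0b1011011001011 has 8 ones => parity 0

0


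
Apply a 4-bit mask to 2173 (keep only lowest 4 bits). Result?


2173 & 15 = 13

13


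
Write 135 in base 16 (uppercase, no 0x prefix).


135 = 87 hex

87


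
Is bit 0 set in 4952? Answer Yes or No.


0b1001101011000, bit 0 = 0. No

No


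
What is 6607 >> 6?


0b1100111001111 >> 6 = 0b1100111 = 103

103


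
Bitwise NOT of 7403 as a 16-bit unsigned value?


~0b1110011101011 = 0b1110001100010100 = 58132 (16-bit unsigned)

58132


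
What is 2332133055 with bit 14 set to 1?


2332133055 | (1 << 14) = 2332133055 | 16384 = 2332149439

2332149439


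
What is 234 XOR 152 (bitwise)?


0b11101010 ^ 0b10011000 = 0b1110010 = 114

114


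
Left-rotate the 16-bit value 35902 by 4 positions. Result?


Rotate 0b1000110000111110 left by 4 (16-bit) = 0b1100001111101000 = 50152

50152


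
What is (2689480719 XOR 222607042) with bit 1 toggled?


Step 1: 2689480719 ^ 222607042 = 2903150285
Step 2: 2903150285 ^ (1 << 1) = 2903150285 ^ 2 = 2903150287

2903150287


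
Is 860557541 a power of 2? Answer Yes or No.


0b110011010010110001000011100101. Multiple bits set => No

No


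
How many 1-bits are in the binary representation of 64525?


0b1111110000001101 has 9 set bits

9


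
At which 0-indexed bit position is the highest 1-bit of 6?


0b110. Highest set bit at position 2

2


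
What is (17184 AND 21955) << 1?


Step 1: 17184 & 21955 = 16640
Step 2: 16640 << 1 = 33280

33280


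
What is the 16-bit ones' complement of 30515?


30515 ^ 65535 = 35020

35020


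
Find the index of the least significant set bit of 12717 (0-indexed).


0b11000110101101. Lowest set bit at position 0

0


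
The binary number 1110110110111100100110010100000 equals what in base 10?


1110110110111100100110010100000 in decimal = 1994280096

1994280096


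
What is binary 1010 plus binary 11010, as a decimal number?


1010 + 11010 = 100100 = 36

36


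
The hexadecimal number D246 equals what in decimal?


D246 hex = 53830 decimal

53830


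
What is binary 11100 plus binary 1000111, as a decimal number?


11100 + 1000111 = 1100011 = 99

99


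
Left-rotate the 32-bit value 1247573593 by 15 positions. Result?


Rotate 0b1001010010111000111011001011001 left by 15 (32-bit) = 0b111011001011001010010100101110 = 992781614

992781614


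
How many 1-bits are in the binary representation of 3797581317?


0b11100010010110100111111000000101 has 16 set bits

16


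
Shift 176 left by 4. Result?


0b10110000 << 4 = 0b101100000000 = 2816

2816


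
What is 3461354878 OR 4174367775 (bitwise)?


0b11001110010100000001010101111110 | 0b11111000110011111100110000011111 = 0b11111110110111111101110101111111 = 4276084095

4276084095


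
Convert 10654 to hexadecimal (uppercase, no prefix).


10654 = 299E hex

299E


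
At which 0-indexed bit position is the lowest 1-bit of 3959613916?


0b11101100000000101110100111011100. Lowest set bit at position 2

2


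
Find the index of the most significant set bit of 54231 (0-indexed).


0b1101001111010111. Highest set bit at position 15

15


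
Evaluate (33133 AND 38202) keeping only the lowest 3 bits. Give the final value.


Step 1: 33133 & 38202 = 33064
Step 2: 33064 & 7 = 0

0


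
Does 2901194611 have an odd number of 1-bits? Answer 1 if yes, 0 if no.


0b10101100111011001011011101110011 has 20 ones => parity 0

0


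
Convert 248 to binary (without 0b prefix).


248 = 11111000 in binary

11111000


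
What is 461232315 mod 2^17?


461232315 & 131071 = 121019

121019


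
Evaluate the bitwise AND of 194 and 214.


0b11000010 & 0b11010110 = 0b11000010 = 194

194


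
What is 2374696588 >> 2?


0b10001101100010101111111010001100 >> 2 = 0b100011011000101011111110100011 = 593674147

593674147


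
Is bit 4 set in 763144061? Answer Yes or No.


0b101101011111001010011101111101, bit 4 = 1. Yes

Yes


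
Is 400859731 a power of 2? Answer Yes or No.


0b10111111001001010001001010011. Multiple bits set => No

No


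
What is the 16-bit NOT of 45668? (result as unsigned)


~0b1011001001100100 = 0b100110110011011 = 19867 (16-bit unsigned)

19867


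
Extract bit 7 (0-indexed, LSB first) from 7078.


0b1101110100110, position 7 = 1

1


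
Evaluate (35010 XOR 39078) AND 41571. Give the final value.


Step 1: 35010 ^ 39078 = 4196
Step 2: 4196 & 41571 = 96

96


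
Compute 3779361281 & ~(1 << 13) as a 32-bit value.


3779361281 & ~(1 << 13) = 3779353089

3779353089


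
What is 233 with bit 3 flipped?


233 ^ (1 << 3) = 233 ^ 8 = 225

225


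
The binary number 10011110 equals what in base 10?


10011110 in decimal = 158

158


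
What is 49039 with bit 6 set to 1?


49039 | (1 << 6) = 49039 | 64 = 49103

49103


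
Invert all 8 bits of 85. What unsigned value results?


85 ^ 255 = 170

170


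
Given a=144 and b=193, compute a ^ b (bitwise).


144 ^ 193 = 81

81


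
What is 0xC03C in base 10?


C03C hex = 49212 decimal

49212


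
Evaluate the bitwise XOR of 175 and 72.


0b10101111 ^ 0b1001000 = 0b11100111 = 231

231


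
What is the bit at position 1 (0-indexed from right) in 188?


0b10111100, position 1 = 0

0


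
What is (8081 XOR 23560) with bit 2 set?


Step 1: 8081 ^ 23560 = 17305
Step 2: 17305 | (1 << 2) = 17305 | 4 = 17309

17309


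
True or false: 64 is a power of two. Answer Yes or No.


0b1000000. Only one bit set => Yes

Yes


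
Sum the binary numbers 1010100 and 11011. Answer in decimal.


1010100 + 11011 = 1101111 = 111

111


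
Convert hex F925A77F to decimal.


F925A77F hex = 4179994495 decimal

4179994495


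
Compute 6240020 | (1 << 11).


6240020 | (1 << 11) = 6240020 | 2048 = 6242068

6242068


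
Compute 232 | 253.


0b11101000 | 0b11111101 = 0b11111101 = 253

253


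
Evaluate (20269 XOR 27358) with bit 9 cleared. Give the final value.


Step 1: 20269 ^ 27358 = 9715
Step 2: 9715 & ~(1 << 9) = 9715

9715


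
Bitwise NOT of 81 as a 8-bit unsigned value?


~0b1010001 = 0b10101110 = 174 (8-bit unsigned)

174


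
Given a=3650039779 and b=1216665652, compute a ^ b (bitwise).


3650039779 ^ 1216665652 = 2433480663

2433480663


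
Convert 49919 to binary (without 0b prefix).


49919 = 1100001011111111 in binary

1100001011111111


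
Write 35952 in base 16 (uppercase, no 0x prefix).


35952 = 8C70 hex

8C70


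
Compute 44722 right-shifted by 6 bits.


0b1010111010110010 >> 6 = 0b1010111010 = 698

698


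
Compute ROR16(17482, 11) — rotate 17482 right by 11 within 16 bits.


Rotate 0b100010001001010 right by 11 (16-bit) = 0b1000100101001000 = 35144

35144


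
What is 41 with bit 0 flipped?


41 ^ (1 << 0) = 41 ^ 1 = 40

40


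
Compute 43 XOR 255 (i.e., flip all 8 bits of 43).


43 ^ 255 = 212

212


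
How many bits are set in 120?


0b1111000 has 4 set bits

4


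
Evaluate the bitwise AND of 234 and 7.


0b11101010 & 0b111 = 0b10 = 2

2


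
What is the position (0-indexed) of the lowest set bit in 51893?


0b1100101010110101. Lowest set bit at position 0

0


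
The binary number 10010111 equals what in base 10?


10010111 in decimal = 151

151


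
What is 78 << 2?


0b1001110 << 2 = 0b100111000 = 312

312


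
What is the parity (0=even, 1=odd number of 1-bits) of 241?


0b11110001 has 5 ones => parity 1

1


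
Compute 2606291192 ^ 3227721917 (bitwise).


0b10011011010110001101100011111000 ^ 0b11000000011000110010000010111101 = 0b1011011001110111111100001000101 = 1530656837

1530656837


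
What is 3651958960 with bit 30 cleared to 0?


3651958960 & ~(1 << 30) = 2578217136

2578217136


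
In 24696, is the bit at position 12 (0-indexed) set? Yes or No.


0b110000001111000, bit 12 = 0. No

No


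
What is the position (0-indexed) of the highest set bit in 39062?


0b1001100010010110. Highest set bit at position 15

15


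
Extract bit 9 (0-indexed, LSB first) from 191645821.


0b1011011011000100100001111101, position 9 = 0

0


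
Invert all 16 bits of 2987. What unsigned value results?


2987 ^ 65535 = 62548

62548


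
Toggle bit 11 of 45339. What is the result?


45339 ^ (1 << 11) = 45339 ^ 2048 = 47387

47387


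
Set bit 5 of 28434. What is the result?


28434 | (1 << 5) = 28434 | 32 = 28466

28466


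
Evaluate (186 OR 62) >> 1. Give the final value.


Step 1: 186 | 62 = 190
Step 2: 190 >> 1 = 95

95


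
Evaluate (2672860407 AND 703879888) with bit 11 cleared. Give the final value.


Step 1: 2672860407 & 703879888 = 156244176
Step 2: 156244176 & ~(1 << 11) = 156242128

156242128


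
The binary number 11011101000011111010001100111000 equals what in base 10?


11011101000011111010001100111000 in decimal = 3708789560

3708789560


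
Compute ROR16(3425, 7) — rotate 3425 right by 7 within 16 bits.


Rotate 0b110101100001 right by 7 (16-bit) = 0b1100001000011010 = 49690

49690


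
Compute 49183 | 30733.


0b1100000000011111 | 0b111100000001101 = 0b1111100000011111 = 63519

63519


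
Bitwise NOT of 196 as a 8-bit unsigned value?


~0b11000100 = 0b111011 = 59 (8-bit unsigned)

59


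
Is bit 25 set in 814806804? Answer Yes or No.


0b110000100100001111011100010100, bit 25 = 0. No

No


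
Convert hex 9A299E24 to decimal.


9A299E24 hex = 2586418724 decimal

2586418724


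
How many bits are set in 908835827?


0b110110001010111011101111110011 has 20 set bits

20


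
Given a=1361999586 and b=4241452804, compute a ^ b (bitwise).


1361999586 ^ 4241452804 = 2917210598

2917210598


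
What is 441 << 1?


0b110111001 << 1 = 0b1101110010 = 882

882


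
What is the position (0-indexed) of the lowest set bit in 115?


0b1110011. Lowest set bit at position 0

0


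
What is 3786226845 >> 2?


0b11100001101011010011110010011101 >> 2 = 0b111000011010110100111100100111 = 946556711

946556711


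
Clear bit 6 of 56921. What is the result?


56921 & ~(1 << 6) = 56857

56857


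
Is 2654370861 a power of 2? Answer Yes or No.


0b10011110001101100111110000101101. Multiple bits set => No

No


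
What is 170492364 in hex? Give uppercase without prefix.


170492364 = A2981CC hex

A2981CC


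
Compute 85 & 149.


0b1010101 & 0b10010101 = 0b10101 = 21

21


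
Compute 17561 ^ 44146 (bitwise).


0b100010010011001 ^ 0b1010110001110010 = 0b1110100011101011 = 59627

59627


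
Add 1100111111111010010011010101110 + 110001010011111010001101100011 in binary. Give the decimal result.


1100111111111010010011010101110 + 110001010011111010001101100011 = 10011001010011001100101000010001 = 2571946513

2571946513


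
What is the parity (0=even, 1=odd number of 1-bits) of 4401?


0b1000100110001 has 5 ones => parity 1

1


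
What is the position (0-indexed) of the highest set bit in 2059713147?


0b1111010110001001011101001111011. Highest set bit at position 30

30


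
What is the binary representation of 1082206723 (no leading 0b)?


1082206723 = 1000000100000010010101000000011 in binary

1000000100000010010101000000011


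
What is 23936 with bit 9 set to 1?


23936 | (1 << 9) = 23936 | 512 = 24448

24448


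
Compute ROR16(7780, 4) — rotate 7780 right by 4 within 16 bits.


Rotate 0b1111001100100 right by 4 (16-bit) = 0b100000111100110 = 16870

16870


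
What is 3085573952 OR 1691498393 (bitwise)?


0b10110111111010100001111101000000 | 0b1100100110100100011011110011001 = 0b11110111111110100011111111011001 = 4160372697

4160372697


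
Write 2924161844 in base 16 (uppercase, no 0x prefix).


2924161844 = AE4B2B34 hex

AE4B2B34


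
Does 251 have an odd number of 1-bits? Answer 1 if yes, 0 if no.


0b11111011 has 7 ones => parity 1

1


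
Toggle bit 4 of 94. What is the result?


94 ^ (1 << 4) = 94 ^ 16 = 78

78


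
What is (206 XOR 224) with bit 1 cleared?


Step 1: 206 ^ 224 = 46
Step 2: 46 & ~(1 << 1) = 44

44


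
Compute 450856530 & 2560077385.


0b11010110111111000011001010010 & 0b10011000100101111010111001001001 = 0b11000100101111000011001000000 = 412583488

412583488


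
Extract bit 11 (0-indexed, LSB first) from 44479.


0b1010110110111111, position 11 = 1

1


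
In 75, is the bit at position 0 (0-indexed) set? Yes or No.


0b1001011, bit 0 = 1. Yes

Yes


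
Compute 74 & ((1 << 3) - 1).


74 & 7 = 2

2


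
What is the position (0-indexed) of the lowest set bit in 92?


0b1011100. Lowest set bit at position 2

2


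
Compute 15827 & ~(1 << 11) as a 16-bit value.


15827 & ~(1 << 11) = 13779

13779


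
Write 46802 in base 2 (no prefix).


46802 = 1011011011010010 in binary

1011011011010010


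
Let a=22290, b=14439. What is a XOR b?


22290 ^ 14439 = 28533

28533


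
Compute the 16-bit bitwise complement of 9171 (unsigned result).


~0b10001111010011 = 0b1101110000101100 = 56364 (16-bit unsigned)

56364


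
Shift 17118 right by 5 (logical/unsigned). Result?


0b100001011011110 >> 5 = 0b1000010110 = 534

534


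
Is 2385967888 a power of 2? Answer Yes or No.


0b10001110001101101111101100010000. Multiple bits set => No

No


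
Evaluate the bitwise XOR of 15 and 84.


0b1111 ^ 0b1010100 = 0b1011011 = 91

91


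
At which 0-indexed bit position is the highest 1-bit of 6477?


0b1100101001101. Highest set bit at position 12

12


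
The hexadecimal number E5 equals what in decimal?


E5 hex = 229 decimal

229


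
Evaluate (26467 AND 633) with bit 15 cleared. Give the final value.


Step 1: 26467 & 633 = 609
Step 2: 609 & ~(1 << 15) = 609

609


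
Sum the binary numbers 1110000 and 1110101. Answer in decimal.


1110000 + 1110101 = 11100101 = 229

229


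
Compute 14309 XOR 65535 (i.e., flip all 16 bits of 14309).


14309 ^ 65535 = 51226

51226


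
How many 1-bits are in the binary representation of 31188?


0b111100111010100 has 9 set bits

9


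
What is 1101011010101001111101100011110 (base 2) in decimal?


1101011010101001111101100011110 in decimal = 1800731422

1800731422


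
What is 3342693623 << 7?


0b11000111001111010111010011110111 << 7 = 0b110001110011110101110100111101110000000 = 427864783744

427864783744


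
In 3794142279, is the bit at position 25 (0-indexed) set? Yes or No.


0b11100010001001100000010001000111, bit 25 = 1. Yes

Yes


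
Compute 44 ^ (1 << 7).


44 ^ (1 << 7) = 44 ^ 128 = 172

172


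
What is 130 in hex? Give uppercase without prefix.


130 = 82 hex

82


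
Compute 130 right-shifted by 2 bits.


0b10000010 >> 2 = 0b100000 = 32

32


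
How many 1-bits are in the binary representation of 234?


0b11101010 has 5 set bits

5


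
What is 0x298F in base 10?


298F hex = 10639 decimal

10639


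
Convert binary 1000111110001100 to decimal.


1000111110001100 in decimal = 36748

36748


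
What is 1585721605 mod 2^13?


1585721605 & 8191 = 4357

4357


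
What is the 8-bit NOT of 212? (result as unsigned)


~0b11010100 = 0b101011 = 43 (8-bit unsigned)

43


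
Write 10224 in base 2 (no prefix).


10224 = 10011111110000 in binary

10011111110000


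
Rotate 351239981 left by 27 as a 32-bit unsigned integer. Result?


Rotate 0b10100111011110111111100101101 left by 27 (32-bit) = 0b1101000101001110111101111111001 = 1755806713

1755806713


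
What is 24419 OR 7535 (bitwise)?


0b101111101100011 | 0b1110101101111 = 0b101111101101111 = 24431

24431


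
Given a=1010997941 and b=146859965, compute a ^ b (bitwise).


1010997941 ^ 146859965 = 880966920

880966920


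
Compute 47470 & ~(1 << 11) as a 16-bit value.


47470 & ~(1 << 11) = 45422

45422


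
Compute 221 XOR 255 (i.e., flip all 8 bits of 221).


221 ^ 255 = 34

34


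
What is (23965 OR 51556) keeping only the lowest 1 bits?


Step 1: 23965 | 51556 = 56829
Step 2: 56829 & 1 = 1

1


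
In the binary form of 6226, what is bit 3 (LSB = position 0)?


0b1100001010010, position 3 = 0

0


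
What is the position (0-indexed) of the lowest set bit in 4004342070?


0b11101110101011010110100100110110. Lowest set bit at position 1

1


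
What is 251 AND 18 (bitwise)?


0b11111011 & 0b10010 = 0b10010 = 18

18


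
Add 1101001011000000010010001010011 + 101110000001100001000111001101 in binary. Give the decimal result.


1101001011000000010010001010011 + 101110000001100001000111001101 = 10010111011001100011011000100000 = 2540058144

2540058144


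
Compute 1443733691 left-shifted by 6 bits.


0b1010110000011011010000010111011 << 6 = 0b1010110000011011010000010111011000000 = 92398956224

92398956224


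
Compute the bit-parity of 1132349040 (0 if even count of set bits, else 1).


0b1000011011111100100011001110000 has 15 ones => parity 1

1


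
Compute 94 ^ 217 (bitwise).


0b1011110 ^ 0b11011001 = 0b10000111 = 135

135


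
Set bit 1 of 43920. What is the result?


43920 | (1 << 1) = 43920 | 2 = 43922

43922


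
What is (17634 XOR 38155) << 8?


Step 1: 17634 ^ 38155 = 53737
Step 2: 53737 << 8 = 13756672

13756672


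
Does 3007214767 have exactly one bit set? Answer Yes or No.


0b10110011001111100111010010101111. Multiple bits set => No

No


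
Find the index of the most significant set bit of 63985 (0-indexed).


0b1111100111110001. Highest set bit at position 15

15


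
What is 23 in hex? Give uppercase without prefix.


23 = 17 hex

17


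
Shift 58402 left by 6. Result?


0b1110010000100010 << 6 = 0b1110010000100010000000 = 3737728

3737728


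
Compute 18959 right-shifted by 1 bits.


0b100101000001111 >> 1 = 0b10010100000111 = 9479

9479


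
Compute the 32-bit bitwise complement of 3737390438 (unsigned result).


~0b11011110110001000000110101100110 = 0b100001001110111111001010011001 = 557576857 (32-bit unsigned)

557576857


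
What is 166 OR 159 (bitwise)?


0b10100110 | 0b10011111 = 0b10111111 = 191

191


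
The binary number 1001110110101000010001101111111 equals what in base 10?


1001110110101000010001101111111 in decimal = 1322525567

1322525567


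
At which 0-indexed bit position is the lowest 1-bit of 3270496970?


0b11000010111011111101001011001010. Lowest set bit at position 1

1


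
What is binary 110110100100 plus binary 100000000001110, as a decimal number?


110110100100 + 100000000001110 = 100110110110010 = 19890

19890


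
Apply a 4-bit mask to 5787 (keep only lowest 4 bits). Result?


5787 & 15 = 11

11


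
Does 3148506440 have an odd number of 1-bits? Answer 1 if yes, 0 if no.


0b10111011101010100110010101001000 has 16 ones => parity 0

0


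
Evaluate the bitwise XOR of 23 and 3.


0b10111 ^ 0b11 = 0b10100 = 20

20


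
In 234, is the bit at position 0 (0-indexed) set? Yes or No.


0b11101010, bit 0 = 0. No

No


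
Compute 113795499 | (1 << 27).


113795499 | (1 << 27) = 113795499 | 134217728 = 248013227

248013227


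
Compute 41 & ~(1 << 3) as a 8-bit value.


41 & ~(1 << 3) = 33

33


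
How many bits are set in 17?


0b10001 has 2 set bits

2


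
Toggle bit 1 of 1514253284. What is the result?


1514253284 ^ (1 << 1) = 1514253284 ^ 2 = 1514253286

1514253286


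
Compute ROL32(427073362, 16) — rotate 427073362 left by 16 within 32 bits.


Rotate 0b11001011101001001111101010010 left by 16 (32-bit) = 0b10011111010100100001100101110100 = 2672957812

2672957812


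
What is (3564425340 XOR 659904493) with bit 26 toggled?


Step 1: 3564425340 ^ 659904493 = 4079060881
Step 2: 4079060881 ^ (1 << 26) = 4079060881 ^ 67108864 = 4146169745

4146169745


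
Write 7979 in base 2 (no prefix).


7979 = 1111100101011 in binary

1111100101011


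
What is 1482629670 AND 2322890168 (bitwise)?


0b1011000010111110010001000100110 & 0b10001010011101000111110110111000 = 0b1000010101000010000000100000 = 139730976

139730976


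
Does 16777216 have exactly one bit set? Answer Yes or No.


0b1000000000000000000000000. Only one bit set => Yes

Yes


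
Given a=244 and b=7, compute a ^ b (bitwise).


244 ^ 7 = 243

243


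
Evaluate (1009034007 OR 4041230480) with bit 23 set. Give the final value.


Step 1: 1009034007 | 4041230480 = 4242860951
Step 2: 4242860951 | (1 << 23) = 4242860951 | 8388608 = 4242860951

4242860951


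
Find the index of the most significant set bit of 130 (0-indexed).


0b10000010. Highest set bit at position 7

7


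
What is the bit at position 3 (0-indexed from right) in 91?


0b1011011, position 3 = 1

1


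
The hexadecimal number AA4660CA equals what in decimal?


AA4660CA hex = 2856739018 decimal

2856739018


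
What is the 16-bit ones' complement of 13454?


13454 ^ 65535 = 52081

52081


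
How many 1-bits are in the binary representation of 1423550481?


0b1010100110110011010100000010001 has 13 set bits

13


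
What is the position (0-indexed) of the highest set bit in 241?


0b11110001. Highest set bit at position 7

7


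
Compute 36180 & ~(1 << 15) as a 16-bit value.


36180 & ~(1 << 15) = 3412

3412


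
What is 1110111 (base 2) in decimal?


1110111 in decimal = 119

119


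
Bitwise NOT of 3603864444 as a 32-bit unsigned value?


~0b11010110110011101001101101111100 = 0b101001001100010110010010000011 = 691102851 (32-bit unsigned)

691102851


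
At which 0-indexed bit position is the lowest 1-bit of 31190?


0b111100111010110. Lowest set bit at position 1

1


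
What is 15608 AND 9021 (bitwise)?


0b11110011111000 & 0b10001100111101 = 0b10000000111000 = 8248

8248


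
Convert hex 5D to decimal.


5D hex = 93 decimal

93


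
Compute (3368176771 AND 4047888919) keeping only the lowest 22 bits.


Step 1: 3368176771 & 4047888919 = 3225436163
Step 2: 3225436163 & 4194303 = 16387

16387


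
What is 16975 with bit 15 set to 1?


16975 | (1 << 15) = 16975 | 32768 = 49743

49743


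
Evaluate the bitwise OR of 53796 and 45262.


0b1101001000100100 | 0b1011000011001110 = 0b1111001011101110 = 62190

62190


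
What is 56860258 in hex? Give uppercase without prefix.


56860258 = 3639E62 hex

3639E62


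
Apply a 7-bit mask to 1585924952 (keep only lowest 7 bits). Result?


1585924952 & 127 = 88

88


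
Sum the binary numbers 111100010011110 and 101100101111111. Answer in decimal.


111100010011110 + 101100101111111 = 1101001000011101 = 53789

53789


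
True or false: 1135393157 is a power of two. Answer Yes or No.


0b1000011101011001011100110000101. Multiple bits set => No

No


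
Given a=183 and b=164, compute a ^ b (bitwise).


183 ^ 164 = 19

19


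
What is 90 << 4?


0b1011010 << 4 = 0b10110100000 = 1440

1440


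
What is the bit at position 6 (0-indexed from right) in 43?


0b101011, position 6 = 0

0


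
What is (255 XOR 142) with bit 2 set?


Step 1: 255 ^ 142 = 113
Step 2: 113 | (1 << 2) = 113 | 4 = 117

117


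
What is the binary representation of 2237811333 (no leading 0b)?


2237811333 = 10000101011000100100101010000101 in binary

10000101011000100100101010000101


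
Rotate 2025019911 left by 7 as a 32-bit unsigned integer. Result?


Rotate 0b1111000101100110101101000000111 left by 7 (32-bit) = 0b1011001101011010000001110111100 = 1504510908

1504510908


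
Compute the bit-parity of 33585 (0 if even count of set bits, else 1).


0b1000001100110001 has 6 ones => parity 0

0


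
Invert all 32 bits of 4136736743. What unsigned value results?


4136736743 ^ 4294967295 = 158230552

158230552


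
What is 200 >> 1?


0b11001000 >> 1 = 0b1100100 = 100

100


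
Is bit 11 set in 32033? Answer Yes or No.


0b111110100100001, bit 11 = 1. Yes

Yes


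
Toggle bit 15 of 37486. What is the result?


37486 ^ (1 << 15) = 37486 ^ 32768 = 4718

4718


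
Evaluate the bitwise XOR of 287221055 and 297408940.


0b10001000111101010010100111111 ^ 0b10001101110100001100110101100 = 0b101001001011110010010011 = 10796179

10796179


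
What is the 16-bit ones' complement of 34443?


34443 ^ 65535 = 31092

31092


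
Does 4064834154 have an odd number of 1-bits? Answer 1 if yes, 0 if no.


0b11110010010010000111001001101010 has 15 ones => parity 1

1


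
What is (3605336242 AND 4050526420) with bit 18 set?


Step 1: 3605336242 & 4050526420 = 3496214672
Step 2: 3496214672 | (1 << 18) = 3496214672 | 262144 = 3496214672

3496214672


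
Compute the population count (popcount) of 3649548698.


0b11011001100001111011000110011010 has 17 set bits

17


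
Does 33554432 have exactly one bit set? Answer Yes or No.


0b10000000000000000000000000. Only one bit set => Yes

Yes


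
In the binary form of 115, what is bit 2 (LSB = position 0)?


0b1110011, position 2 = 0

0


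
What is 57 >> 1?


0b111001 >> 1 = 0b11100 = 28

28


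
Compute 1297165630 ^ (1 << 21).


1297165630 ^ (1 << 21) = 1297165630 ^ 2097152 = 1299262782

1299262782


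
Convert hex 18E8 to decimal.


18E8 hex = 6376 decimal

6376


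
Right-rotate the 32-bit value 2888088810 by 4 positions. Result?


Rotate 0b10101100001001001011110011101010 right by 4 (32-bit) = 0b10101010110000100100101111001110 = 2864860110

2864860110


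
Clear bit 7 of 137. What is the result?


137 & ~(1 << 7) = 9

9


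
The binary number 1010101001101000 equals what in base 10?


1010101001101000 in decimal = 43624

43624


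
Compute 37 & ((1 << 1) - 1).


37 & 1 = 1

1


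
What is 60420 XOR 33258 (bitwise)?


0b1110110000000100 ^ 0b1000000111101010 = 0b110110111101110 = 28142

28142


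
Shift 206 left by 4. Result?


0b11001110 << 4 = 0b110011100000 = 3296

3296


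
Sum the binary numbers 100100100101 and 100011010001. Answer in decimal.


100100100101 + 100011010001 = 1000111110110 = 4598

4598


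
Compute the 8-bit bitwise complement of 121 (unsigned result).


~0b1111001 = 0b10000110 = 134 (8-bit unsigned)

134


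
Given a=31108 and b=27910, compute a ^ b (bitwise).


31108 ^ 27910 = 5250

5250


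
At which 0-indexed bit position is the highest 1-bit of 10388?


0b10100010010100. Highest set bit at position 13

13


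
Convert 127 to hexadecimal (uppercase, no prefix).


127 = 7F hex

7F


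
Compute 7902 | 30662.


0b1111011011110 | 0b111011111000110 = 0b111111111011110 = 32734

32734


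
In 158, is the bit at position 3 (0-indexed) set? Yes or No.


0b10011110, bit 3 = 1. Yes

Yes


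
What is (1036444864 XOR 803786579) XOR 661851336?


Step 1: 1036444864 ^ 803786579 = 305015699
Step 2: 305015699 ^ 661851336 = 895297371

895297371


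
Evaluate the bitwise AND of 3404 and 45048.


0b110101001100 & 0b1010111111111000 = 0b110101001000 = 3400

3400


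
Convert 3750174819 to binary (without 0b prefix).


3750174819 = 11011111100001110010000001100011 in binary

11011111100001110010000001100011


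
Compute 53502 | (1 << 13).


53502 | (1 << 13) = 53502 | 8192 = 61694

61694


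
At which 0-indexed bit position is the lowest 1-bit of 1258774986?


0b1001011000001110110000111001010. Lowest set bit at position 1

1


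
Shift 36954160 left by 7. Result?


0b10001100111110000000110000 << 7 = 0b100011001111100000001100000000000 = 4730132480

4730132480


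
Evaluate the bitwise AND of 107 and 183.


0b1101011 & 0b10110111 = 0b100011 = 35

35


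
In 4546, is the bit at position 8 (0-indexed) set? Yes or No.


0b1000111000010, bit 8 = 1. Yes

Yes


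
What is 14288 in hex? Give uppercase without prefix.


14288 = 37D0 hex

37D0


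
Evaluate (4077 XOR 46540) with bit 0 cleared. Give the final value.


Step 1: 4077 ^ 46540 = 47649
Step 2: 47649 & ~(1 << 0) = 47648

47648


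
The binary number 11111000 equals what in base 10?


11111000 in decimal = 248

248


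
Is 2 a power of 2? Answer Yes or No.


0b10. Only one bit set => Yes

Yes


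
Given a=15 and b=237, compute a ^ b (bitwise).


15 ^ 237 = 226

226


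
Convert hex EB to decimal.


EB hex = 235 decimal

235


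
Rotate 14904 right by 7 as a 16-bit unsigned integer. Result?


Rotate 0b11101000111000 right by 7 (16-bit) = 0b111000001110100 = 28788

28788


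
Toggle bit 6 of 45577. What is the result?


45577 ^ (1 << 6) = 45577 ^ 64 = 45641

45641


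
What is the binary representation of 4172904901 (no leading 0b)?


4172904901 = 11111000101110010111100111000101 in binary

11111000101110010111100111000101


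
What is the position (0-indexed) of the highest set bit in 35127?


0b1000100100110111. Highest set bit at position 15

15


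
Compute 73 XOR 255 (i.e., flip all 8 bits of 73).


73 ^ 255 = 182

182


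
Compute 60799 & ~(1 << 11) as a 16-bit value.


60799 & ~(1 << 11) = 58751

58751


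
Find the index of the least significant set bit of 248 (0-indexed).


0b11111000. Lowest set bit at position 3

3


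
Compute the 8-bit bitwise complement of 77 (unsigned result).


~0b1001101 = 0b10110010 = 178 (8-bit unsigned)

178


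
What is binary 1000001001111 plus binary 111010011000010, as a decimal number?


1000001001111 + 111010011000010 = 1000010100010001 = 34065

34065


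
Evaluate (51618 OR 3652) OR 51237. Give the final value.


Step 1: 51618 | 3652 = 53222
Step 2: 53222 | 51237 = 53223

53223


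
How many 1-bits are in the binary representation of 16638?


0b100000011111110 has 8 set bits

8


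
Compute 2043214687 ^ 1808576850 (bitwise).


0b1111001110010001111101101011111 ^ 0b1101011110011001011000101010010 = 0b10010000001000100101000001101 = 302270989

302270989


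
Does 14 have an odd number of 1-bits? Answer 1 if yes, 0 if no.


0b1110 has 3 ones => parity 1

1


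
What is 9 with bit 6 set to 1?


9 | (1 << 6) = 9 | 64 = 73

73


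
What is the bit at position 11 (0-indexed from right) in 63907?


0b1111100110100011, position 11 = 1

1


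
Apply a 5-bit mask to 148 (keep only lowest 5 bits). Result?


148 & 31 = 20

20


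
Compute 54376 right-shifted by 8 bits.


0b1101010001101000 >> 8 = 0b11010100 = 212

212


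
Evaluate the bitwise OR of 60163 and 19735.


0b1110101100000011 | 0b100110100010111 = 0b1110111100010111 = 61207

61207


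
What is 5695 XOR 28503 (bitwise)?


0b1011000111111 ^ 0b110111101010111 = 0b111100101101000 = 31080

31080


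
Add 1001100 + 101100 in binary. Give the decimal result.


1001100 + 101100 = 1111000 = 120

120


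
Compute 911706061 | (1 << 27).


911706061 | (1 << 27) = 911706061 | 134217728 = 1045923789

1045923789


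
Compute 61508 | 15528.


0b1111000001000100 | 0b11110010101000 = 0b1111110011101100 = 64748

64748


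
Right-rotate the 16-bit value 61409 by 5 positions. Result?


Rotate 0b1110111111100001 right by 5 (16-bit) = 0b111101111111 = 3967

3967


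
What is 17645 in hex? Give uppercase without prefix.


17645 = 44ED hex

44ED


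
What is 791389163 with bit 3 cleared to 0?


791389163 & ~(1 << 3) = 791389155

791389155


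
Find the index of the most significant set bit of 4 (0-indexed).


0b100. Highest set bit at position 2

2


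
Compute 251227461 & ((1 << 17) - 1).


251227461 & 131071 = 93509

93509


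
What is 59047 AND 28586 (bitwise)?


0b1110011010100111 & 0b110111110101010 = 0b110011010100010 = 26274

26274


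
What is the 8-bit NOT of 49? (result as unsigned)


~0b110001 = 0b11001110 = 206 (8-bit unsigned)

206


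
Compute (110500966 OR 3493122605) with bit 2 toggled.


Step 1: 110500966 | 3493122605 = 3602308719
Step 2: 3602308719 ^ (1 << 2) = 3602308719 ^ 4 = 3602308715

3602308715


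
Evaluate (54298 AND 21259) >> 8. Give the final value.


Step 1: 54298 & 21259 = 20490
Step 2: 20490 >> 8 = 80

80


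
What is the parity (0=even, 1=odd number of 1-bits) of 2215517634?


0b10000100000011100001110111000010 has 12 ones => parity 0

0


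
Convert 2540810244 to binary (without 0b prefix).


2540810244 = 10010111011100011011000000000100 in binary

10010111011100011011000000000100


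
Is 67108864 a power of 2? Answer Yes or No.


0b100000000000000000000000000. Only one bit set => Yes

Yes


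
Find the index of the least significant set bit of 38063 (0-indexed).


0b1001010010101111. Lowest set bit at position 0

0


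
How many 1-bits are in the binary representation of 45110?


0b1011000000110110 has 7 set bits

7


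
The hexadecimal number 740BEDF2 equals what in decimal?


740BEDF2 hex = 1946938866 decimal

1946938866


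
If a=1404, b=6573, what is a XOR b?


1404 ^ 6573 = 7377

7377


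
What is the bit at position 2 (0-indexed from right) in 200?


0b11001000, position 2 = 0

0


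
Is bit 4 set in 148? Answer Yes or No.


0b10010100, bit 4 = 1. Yes

Yes


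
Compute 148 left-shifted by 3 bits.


0b10010100 << 3 = 0b10010100000 = 1184

1184


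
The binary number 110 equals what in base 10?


110 in decimal = 6

6


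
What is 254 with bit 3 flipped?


254 ^ (1 << 3) = 254 ^ 8 = 246

246


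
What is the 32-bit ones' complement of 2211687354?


2211687354 ^ 4294967295 = 2083279941

2083279941


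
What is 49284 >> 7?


0b1100000010000100 >> 7 = 0b110000001 = 385

385


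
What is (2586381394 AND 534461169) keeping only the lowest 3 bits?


Step 1: 2586381394 & 534461169 = 436799568
Step 2: 436799568 & 7 = 0

0


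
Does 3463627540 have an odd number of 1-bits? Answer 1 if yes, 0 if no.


0b11001110011100101100001100010100 has 15 ones => parity 1

1


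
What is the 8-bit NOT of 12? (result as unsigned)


~0b1100 = 0b11110011 = 243 (8-bit unsigned)

243


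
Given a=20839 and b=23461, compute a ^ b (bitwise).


20839 ^ 23461 = 2754

2754


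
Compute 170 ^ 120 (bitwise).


0b10101010 ^ 0b1111000 = 0b11010010 = 210

210


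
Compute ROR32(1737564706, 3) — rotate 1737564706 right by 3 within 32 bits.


Rotate 0b1100111100100010010001000100010 right by 3 (32-bit) = 0b1001100111100100010010001000100 = 1290937412

1290937412


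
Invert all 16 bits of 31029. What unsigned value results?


31029 ^ 65535 = 34506

34506


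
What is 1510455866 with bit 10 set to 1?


1510455866 | (1 << 10) = 1510455866 | 1024 = 1510456890

1510456890


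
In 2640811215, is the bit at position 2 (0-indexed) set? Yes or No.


0b10011101011001111001010011001111, bit 2 = 1. Yes

Yes


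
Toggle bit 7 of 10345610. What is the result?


10345610 ^ (1 << 7) = 10345610 ^ 128 = 10345482

10345482


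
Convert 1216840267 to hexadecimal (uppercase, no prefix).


1216840267 = 4887824B hex

4887824B


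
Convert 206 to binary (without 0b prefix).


206 = 11001110 in binary

11001110


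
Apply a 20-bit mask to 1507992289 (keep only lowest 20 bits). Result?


1507992289 & 1048575 = 140001

140001


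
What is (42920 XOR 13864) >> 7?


Step 1: 42920 ^ 13864 = 37248
Step 2: 37248 >> 7 = 291

291


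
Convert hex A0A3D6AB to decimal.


A0A3D6AB hex = 2695091883 decimal

2695091883


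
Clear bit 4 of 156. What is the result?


156 & ~(1 << 4) = 140

140


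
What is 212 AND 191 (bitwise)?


0b11010100 & 0b10111111 = 0b10010100 = 148

148


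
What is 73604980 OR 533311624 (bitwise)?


0b100011000110001111101110100 | 0b11111110010011011000010001000 = 0b11111111010111011111111111100 = 535543804

535543804


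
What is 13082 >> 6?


0b11001100011010 >> 6 = 0b11001100 = 204

204


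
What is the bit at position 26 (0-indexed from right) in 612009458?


0b100100011110101000010111110010, position 26 = 1

1


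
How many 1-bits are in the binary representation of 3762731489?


0b11100000010001101011100111100001 has 15 set bits

15


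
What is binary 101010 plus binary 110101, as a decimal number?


101010 + 110101 = 1011111 = 95

95


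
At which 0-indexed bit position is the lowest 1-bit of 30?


0b11110. Lowest set bit at position 1

1


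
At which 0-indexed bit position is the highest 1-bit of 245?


0b11110101. Highest set bit at position 7

7


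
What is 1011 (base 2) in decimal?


1011 in decimal = 11

11


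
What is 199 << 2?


0b11000111 << 2 = 0b1100011100 = 796

796


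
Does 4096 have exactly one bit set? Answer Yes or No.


0b1000000000000. Only one bit set => Yes

Yes


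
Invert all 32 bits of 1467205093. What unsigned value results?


1467205093 ^ 4294967295 = 2827762202

2827762202


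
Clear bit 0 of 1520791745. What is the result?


1520791745 & ~(1 << 0) = 1520791744

1520791744


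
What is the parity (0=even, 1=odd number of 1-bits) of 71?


0b1000111 has 4 ones => parity 0

0
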